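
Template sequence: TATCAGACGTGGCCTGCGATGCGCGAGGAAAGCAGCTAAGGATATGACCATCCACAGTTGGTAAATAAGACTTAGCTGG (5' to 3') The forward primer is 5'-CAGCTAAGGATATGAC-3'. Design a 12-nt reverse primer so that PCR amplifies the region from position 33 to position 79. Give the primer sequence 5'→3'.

The product's 3' end on the top strand is position 79.
The reverse primer anneals to the top strand over positions 68–79, i.e. to AGACTTAGCTGG.
Its sequence written 5'→3' is the reverse complement: CCAGCTAAGTCT.

5'-CCAGCTAAGTCT-3'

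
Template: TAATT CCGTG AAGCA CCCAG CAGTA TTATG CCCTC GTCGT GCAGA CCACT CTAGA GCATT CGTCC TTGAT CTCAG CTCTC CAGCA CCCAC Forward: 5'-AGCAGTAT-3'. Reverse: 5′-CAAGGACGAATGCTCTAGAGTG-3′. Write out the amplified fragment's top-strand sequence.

5'-AGCAGTATTATGCCCTCGTCGTGCAGACCACTCTAGAGCATTCGTCCTTG-3'

The forward primer matches the template at positions 19–26.
Taking the reverse complement of CAAGGACGAATGCTCTAGAGTG gives CACTCTAGAGCATTCGTCCTTG, found at positions 47–68 on the template; the primer anneals here to the top strand with its 3' end pointing upstream.
The product is the template from position 19 through 68 (50 bp).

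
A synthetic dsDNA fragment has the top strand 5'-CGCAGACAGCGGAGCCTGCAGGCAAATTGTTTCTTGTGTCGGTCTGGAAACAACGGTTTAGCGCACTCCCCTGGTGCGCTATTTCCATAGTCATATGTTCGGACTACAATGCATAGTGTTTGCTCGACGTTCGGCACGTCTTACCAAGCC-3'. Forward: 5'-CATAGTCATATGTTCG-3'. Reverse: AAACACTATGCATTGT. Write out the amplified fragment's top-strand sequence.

Scanning the template, CATAGTCATATGTTCG occurs at positions 86–101; this primer anneals to the bottom strand there with its 3' end pointing downstream.
Taking the reverse complement of AAACACTATGCATTGT gives ACAATGCATAGTGTTT, found at positions 106–121 on the template; the primer anneals here to the top strand with its 3' end pointing upstream.
The product is the template from position 86 through 121 (36 bp).

5'-CATAGTCATATGTTCGGACTACAATGCATAGTGTTT-3'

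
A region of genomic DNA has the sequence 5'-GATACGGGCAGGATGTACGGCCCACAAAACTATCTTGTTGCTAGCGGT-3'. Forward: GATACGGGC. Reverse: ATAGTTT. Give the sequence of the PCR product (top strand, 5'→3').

5'-GATACGGGCAGGATGTACGGCCCACAAAACTAT-3'

The forward primer matches the template at positions 1–9.
Taking the reverse complement of ATAGTTT gives AAACTAT, found at positions 27–33 on the template; the primer anneals here to the top strand with its 3' end pointing upstream.
The product is the template from position 1 through 33 (33 bp).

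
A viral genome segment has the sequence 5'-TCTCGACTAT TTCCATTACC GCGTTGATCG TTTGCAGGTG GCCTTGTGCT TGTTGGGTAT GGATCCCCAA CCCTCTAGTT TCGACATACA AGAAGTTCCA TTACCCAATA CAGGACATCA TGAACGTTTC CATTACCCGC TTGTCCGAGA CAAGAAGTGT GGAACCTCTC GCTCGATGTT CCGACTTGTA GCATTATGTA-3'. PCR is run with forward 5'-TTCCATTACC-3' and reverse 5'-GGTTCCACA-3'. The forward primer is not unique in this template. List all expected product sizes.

The forward primer TTCCATTACC matches the top strand at positions 11–20, 96–105, 128–137.
The reverse primer's reverse complement is TGTGGAACC, matching at positions 158–166.
Each forward site pairs with the reverse site to give a product ending at position 166: sizes 156, 71, 39 bp.

156 bp, 71 bp, 39 bp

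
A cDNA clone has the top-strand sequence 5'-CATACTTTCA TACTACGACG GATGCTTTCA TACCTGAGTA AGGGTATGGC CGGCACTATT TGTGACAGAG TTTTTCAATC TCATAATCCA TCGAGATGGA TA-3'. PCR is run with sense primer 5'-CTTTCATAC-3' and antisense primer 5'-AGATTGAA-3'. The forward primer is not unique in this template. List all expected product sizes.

The forward primer CTTTCATAC matches the top strand at positions 5–13, 25–33.
The reverse primer's reverse complement is TTCAATCT, matching at positions 74–81.
Each forward site pairs with the reverse site to give a product ending at position 81: sizes 77, 57 bp.

77 bp, 57 bp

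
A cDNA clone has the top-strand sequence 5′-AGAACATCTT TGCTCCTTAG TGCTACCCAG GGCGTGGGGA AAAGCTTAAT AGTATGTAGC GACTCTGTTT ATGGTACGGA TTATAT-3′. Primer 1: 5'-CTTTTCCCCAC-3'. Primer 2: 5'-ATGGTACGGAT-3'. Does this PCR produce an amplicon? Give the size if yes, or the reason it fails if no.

Primer 1 (CTTTTCCCCAC) has reverse complement GTGGGGAAAAG, which matches the top strand at positions 34–44; primer 1 anneals to the top strand there with its 3' end pointing upstream toward position 34.
Primer 2 (ATGGTACGGAT) matches the top strand directly at positions 71–81; it anneals to the bottom strand with its 3' end pointing downstream toward position 81.
The 3' ends diverge (primer 1 extends toward position 1, primer 2 toward position 86), so the primers never converge on a shared product.

No product — the primers' 3' ends point away from each other.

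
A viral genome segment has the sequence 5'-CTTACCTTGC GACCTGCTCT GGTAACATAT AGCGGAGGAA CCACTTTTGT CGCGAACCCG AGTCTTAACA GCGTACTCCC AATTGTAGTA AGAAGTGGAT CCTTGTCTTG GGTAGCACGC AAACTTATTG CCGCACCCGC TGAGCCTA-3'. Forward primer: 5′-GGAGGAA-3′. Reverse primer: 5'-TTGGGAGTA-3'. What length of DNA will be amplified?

Scanning the template, GGAGGAA occurs at positions 34–40; this primer anneals to the bottom strand there with its 3' end pointing downstream.
Taking the reverse complement of TTGGGAGTA gives TACTCCCAA, found at positions 74–82 on the template; the primer anneals here to the top strand with its 3' end pointing upstream.
Amplicon spans positions 34–82: 49 bp.

49 bp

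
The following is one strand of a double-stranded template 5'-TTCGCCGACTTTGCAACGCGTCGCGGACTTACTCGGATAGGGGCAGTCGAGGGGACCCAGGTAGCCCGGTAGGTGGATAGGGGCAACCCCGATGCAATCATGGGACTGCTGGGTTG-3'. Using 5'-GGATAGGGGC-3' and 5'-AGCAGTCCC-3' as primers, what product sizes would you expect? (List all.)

The forward primer GGATAGGGGC matches the top strand at positions 35–44, 75–84.
The reverse primer's reverse complement is GGGACTGCT, matching at positions 102–110.
Each forward site pairs with the reverse site to give a product ending at position 110: sizes 76, 36 bp.

76 bp, 36 bp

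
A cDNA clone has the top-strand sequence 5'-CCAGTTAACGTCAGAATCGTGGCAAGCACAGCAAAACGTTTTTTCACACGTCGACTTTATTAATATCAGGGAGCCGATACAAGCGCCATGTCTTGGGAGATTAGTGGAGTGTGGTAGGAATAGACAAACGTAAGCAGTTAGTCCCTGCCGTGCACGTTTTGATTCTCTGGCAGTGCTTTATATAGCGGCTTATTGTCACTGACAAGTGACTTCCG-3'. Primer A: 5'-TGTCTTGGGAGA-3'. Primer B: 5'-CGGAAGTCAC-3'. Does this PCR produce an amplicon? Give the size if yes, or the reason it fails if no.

Primer A (TGTCTTGGGAGA) matches the top strand at positions 89–100; it acts as a forward primer.
Primer B's reverse complement is GTGACTTCCG, matching the top strand at positions 206–215; it acts as a reverse primer.
The 3' ends face each other across positions 89–215, giving a 127 bp product.

Yes — a 127 bp product.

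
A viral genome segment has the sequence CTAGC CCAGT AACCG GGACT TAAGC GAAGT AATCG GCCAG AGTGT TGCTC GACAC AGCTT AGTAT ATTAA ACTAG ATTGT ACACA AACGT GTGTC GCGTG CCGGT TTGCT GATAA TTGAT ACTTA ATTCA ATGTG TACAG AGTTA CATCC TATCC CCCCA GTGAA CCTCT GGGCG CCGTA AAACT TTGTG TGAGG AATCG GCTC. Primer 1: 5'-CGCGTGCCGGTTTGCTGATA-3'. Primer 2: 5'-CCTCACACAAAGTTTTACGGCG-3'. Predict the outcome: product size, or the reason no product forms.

Yes — a 101 bp product.

Primer 1 (CGCGTGCCGGTTTGCTGATA) matches the top strand at positions 95–114; it acts as a forward primer.
Primer 2's reverse complement is CGCCGTAAAACTTTGTGTGAGG, matching the top strand at positions 174–195; it acts as a reverse primer.
The 3' ends face each other across positions 95–195, giving a 101 bp product.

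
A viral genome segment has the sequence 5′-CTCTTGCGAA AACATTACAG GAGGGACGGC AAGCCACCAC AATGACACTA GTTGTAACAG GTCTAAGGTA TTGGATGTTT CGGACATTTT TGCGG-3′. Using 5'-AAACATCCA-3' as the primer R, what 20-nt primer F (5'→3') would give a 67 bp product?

5'-ATTACAGGAGGGACGGCAAG-3'

The reverse primer's reverse complement TGGATGTTT matches the template at positions 72–80, so the product ends at position 80.
A 67 bp product then starts at position 80 − 67 + 1 = 14.
The forward primer is identical to the top strand there: ATTACAGGAGGGACGGCAAG.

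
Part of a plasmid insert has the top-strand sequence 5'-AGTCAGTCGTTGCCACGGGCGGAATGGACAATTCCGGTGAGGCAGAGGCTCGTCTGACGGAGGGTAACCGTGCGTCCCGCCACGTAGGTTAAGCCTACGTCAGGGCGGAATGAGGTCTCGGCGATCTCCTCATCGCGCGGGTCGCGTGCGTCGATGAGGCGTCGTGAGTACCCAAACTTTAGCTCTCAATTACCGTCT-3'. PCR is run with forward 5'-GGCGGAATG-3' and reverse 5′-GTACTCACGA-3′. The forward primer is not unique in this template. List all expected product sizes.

The forward primer GGCGGAATG matches the top strand at positions 18–26, 104–112.
The reverse primer's reverse complement is TCGTGAGTAC, matching at positions 162–171.
Each forward site pairs with the reverse site to give a product ending at position 171: sizes 154, 68 bp.

154 bp, 68 bp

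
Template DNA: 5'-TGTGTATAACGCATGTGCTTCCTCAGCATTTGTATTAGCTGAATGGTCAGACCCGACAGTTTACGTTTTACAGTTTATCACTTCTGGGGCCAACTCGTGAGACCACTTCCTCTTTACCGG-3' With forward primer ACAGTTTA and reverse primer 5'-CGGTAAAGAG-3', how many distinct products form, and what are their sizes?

Two products: 64 bp, 50 bp

The forward primer ACAGTTTA matches the top strand at positions 56–63, 70–77.
The reverse primer's reverse complement is CTCTTTACCG, matching at positions 110–119.
Each forward site pairs with the reverse site to give a product ending at position 119: sizes 64, 50 bp.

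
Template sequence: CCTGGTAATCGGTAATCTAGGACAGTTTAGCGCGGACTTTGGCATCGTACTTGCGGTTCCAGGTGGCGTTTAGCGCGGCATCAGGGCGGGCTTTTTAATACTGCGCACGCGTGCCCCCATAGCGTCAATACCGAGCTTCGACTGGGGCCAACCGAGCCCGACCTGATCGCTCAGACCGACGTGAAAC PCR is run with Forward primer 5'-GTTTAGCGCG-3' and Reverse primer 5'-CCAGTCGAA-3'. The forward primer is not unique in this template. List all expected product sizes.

121 bp, 78 bp

The forward primer GTTTAGCGCG matches the top strand at positions 25–34, 68–77.
The reverse primer's reverse complement is TTCGACTGG, matching at positions 137–145.
Each forward site pairs with the reverse site to give a product ending at position 145: sizes 121, 78 bp.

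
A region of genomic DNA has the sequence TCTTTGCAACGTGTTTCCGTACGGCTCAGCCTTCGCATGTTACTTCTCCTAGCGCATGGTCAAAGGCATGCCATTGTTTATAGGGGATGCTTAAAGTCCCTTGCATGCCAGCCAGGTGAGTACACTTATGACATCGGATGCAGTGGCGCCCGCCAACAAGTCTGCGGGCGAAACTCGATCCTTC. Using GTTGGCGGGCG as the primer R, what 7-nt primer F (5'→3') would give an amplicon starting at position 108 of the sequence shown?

5'-CCAGCCA-3'

The reverse primer's reverse complement CGCCCGCCAAC matches the template at positions 147–157; the product starts at position 108.
The forward primer is identical to the top strand over positions 108–114: CCAGCCA.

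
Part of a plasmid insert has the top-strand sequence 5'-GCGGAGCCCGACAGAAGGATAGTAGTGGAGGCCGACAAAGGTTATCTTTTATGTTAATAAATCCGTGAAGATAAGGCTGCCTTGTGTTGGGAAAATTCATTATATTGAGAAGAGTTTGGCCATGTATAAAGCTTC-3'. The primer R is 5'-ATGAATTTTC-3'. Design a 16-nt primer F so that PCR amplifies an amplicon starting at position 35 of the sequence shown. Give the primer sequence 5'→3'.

5'-ACAAAGGTTATCTTTT-3'

The reverse primer's reverse complement GAAAATTCAT matches the template at positions 91–100; the product starts at position 35.
The forward primer is identical to the top strand over positions 35–50: ACAAAGGTTATCTTTT.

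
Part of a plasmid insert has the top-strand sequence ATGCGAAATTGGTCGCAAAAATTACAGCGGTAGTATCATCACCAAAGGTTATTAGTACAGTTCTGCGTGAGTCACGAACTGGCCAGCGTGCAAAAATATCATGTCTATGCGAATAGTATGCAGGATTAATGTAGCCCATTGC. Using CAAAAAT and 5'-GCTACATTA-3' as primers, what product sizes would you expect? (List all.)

120 bp, 45 bp

The forward primer CAAAAAT matches the top strand at positions 16–22, 91–97.
The reverse primer's reverse complement is TAATGTAGC, matching at positions 127–135.
Each forward site pairs with the reverse site to give a product ending at position 135: sizes 120, 45 bp.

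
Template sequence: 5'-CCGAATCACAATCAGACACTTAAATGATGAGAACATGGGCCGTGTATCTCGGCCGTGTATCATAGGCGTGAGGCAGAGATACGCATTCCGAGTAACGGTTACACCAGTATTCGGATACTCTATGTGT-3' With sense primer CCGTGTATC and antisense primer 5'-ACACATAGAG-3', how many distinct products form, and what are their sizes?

Two products: 88 bp, 75 bp

The forward primer CCGTGTATC matches the top strand at positions 40–48, 53–61.
The reverse primer's reverse complement is CTCTATGTGT, matching at positions 118–127.
Each forward site pairs with the reverse site to give a product ending at position 127: sizes 88, 75 bp.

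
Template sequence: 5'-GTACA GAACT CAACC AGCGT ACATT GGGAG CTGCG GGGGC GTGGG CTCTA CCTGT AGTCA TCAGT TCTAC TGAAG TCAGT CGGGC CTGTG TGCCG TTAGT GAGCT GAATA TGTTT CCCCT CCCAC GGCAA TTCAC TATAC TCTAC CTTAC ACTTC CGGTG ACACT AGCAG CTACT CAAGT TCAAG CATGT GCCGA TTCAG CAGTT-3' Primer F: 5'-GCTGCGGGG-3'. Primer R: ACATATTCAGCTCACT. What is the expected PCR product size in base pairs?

The forward primer matches the template at positions 30–38.
Reverse complement of the reverse primer: AGTGAGCTGAATATGT. This occurs on the top strand at positions 98–113.
The product runs from position 30 to position 113, so its length is 113 − 30 + 1 = 84 bp.

84 bp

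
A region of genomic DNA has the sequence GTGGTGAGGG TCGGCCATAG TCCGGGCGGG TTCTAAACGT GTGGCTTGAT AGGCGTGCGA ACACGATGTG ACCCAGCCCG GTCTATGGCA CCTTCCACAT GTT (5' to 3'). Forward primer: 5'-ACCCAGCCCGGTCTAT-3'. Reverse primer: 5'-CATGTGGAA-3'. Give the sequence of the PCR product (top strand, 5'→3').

The forward primer matches the template at positions 71–86.
The reverse primer's reverse complement is TTCCACATG, which matches the template at positions 93–101.
The product is the template from position 71 through 101 (31 bp).

5'-ACCCAGCCCGGTCTATGGCACCTTCCACATG-3'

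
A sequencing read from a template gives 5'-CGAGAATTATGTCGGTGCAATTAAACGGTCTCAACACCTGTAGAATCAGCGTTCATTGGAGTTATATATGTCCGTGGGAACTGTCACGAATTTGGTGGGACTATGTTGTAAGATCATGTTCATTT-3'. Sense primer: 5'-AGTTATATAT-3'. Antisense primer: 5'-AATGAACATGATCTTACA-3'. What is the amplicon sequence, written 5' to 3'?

The forward primer matches the template at positions 60–69.
Taking the reverse complement of AATGAACATGATCTTACA gives TGTAAGATCATGTTCATT, found at positions 107–124 on the template; the primer anneals here to the top strand with its 3' end pointing upstream.
The product is the template from position 60 through 124 (65 bp).

5'-AGTTATATATGTCCGTGGGAACTGTCACGAATTTGGTGGGACTATGTTGTAAGATCATGTTCATT-3'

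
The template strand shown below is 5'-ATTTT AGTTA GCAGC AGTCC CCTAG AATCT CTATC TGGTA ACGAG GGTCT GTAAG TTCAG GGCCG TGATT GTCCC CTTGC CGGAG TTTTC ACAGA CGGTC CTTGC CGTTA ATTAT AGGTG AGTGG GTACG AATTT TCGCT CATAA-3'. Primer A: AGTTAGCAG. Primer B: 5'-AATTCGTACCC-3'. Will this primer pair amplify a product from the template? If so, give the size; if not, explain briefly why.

Primer A (AGTTAGCAG) matches the top strand at positions 6–14; it acts as a forward primer.
Primer B's reverse complement is GGGTACGAATT, matching the top strand at positions 124–134; it acts as a reverse primer.
The 3' ends face each other across positions 6–134, giving a 129 bp product.

Yes — a 129 bp product.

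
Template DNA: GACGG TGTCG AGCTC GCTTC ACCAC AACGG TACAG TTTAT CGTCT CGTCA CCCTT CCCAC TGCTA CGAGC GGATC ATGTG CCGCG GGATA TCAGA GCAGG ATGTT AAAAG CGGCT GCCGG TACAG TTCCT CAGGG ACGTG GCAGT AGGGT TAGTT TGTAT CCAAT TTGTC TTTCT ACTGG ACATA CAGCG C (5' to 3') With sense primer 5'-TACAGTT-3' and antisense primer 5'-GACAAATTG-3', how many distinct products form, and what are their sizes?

Two products: 140 bp, 50 bp

The forward primer TACAGTT matches the top strand at positions 31–37, 121–127.
The reverse primer's reverse complement is CAATTTGTC, matching at positions 162–170.
Each forward site pairs with the reverse site to give a product ending at position 170: sizes 140, 50 bp.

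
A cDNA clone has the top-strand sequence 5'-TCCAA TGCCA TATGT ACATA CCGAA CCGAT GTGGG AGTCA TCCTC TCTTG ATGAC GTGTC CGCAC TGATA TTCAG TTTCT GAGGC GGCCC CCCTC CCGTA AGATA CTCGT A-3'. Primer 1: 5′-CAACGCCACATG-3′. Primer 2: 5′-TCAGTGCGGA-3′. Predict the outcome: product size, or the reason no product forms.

Primer 1 (CAACGCCACATG) does not match the top strand, and its reverse complement CATGTGGCGTTG does not match either.
With no annealing site for primer 1, no amplification occurs.

No product — primer 1 has no binding site in the template.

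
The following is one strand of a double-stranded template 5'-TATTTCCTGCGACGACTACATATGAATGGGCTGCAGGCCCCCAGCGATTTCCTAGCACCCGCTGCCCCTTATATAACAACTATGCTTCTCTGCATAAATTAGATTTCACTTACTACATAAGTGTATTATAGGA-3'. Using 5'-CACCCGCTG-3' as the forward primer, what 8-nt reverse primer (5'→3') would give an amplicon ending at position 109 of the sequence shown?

5'-GTGAAATC-3'

The forward primer binds at positions 56–64; the product's 3' end on the top strand is position 109.
The reverse primer anneals to the top strand over positions 102–109, i.e. to GATTTCAC.
Its sequence written 5'→3' is the reverse complement: GTGAAATC.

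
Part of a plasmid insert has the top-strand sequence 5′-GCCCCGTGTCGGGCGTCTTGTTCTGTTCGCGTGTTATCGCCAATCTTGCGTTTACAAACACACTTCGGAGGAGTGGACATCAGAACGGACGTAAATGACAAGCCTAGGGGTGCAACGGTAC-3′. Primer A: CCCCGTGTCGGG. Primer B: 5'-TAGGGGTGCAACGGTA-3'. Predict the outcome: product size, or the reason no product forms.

Primer A (CCCCGTGTCGGG) matches the top strand at positions 2–13 (3' end points downstream).
Primer B (TAGGGGTGCAACGGTA) also matches the top strand directly, at positions 105–120 — its reverse complement TACCGTTGCACCCCTA is not present.
Both primers anneal to the bottom strand with 3' ends pointing the same way, so neither can prime synthesis back toward the other.

No product — both primers anneal to the same strand and extend in the same direction.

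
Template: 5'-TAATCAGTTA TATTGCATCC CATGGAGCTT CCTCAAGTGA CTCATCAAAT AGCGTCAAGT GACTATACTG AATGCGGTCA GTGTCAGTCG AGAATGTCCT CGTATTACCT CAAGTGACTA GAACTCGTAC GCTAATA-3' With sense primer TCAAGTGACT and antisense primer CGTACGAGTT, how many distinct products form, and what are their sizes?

Three products: 99 bp, 77 bp, 22 bp

The forward primer TCAAGTGACT matches the top strand at positions 33–42, 55–64, 110–119.
The reverse primer's reverse complement is AACTCGTACG, matching at positions 122–131.
Each forward site pairs with the reverse site to give a product ending at position 131: sizes 99, 77, 22 bp.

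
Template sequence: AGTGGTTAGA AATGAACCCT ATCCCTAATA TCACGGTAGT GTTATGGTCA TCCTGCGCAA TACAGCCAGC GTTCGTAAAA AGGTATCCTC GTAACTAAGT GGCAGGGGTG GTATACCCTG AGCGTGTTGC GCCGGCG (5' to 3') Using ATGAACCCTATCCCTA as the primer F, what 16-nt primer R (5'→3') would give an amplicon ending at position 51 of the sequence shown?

5'-ATGACCATAACACTAC-3'

The forward primer binds at positions 12–27; the product's 3' end on the top strand is position 51.
The reverse primer anneals to the top strand over positions 36–51, i.e. to GTAGTGTTATGGTCAT.
Its sequence written 5'→3' is the reverse complement: ATGACCATAACACTAC.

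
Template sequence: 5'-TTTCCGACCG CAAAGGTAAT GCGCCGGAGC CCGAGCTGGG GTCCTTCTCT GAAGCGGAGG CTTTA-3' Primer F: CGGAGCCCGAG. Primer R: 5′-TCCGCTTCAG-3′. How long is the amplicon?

The forward primer matches the template at positions 25–35.
The reverse primer's reverse complement is CTGAAGCGGA, which matches the template at positions 49–58.
Amplicon spans positions 25–58: 34 bp.

34 bp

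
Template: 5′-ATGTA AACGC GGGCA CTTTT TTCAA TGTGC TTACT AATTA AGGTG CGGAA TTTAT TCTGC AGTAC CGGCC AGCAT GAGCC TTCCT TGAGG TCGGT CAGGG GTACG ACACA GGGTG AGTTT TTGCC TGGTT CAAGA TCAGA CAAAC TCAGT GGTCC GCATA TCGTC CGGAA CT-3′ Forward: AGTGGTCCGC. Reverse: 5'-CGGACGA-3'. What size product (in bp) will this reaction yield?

20 bp

Forward primer AGTGGTCCGC is found on the top strand at positions 148–157.
The reverse primer's reverse complement is TCGTCCG, which matches the template at positions 161–167.
Product length = (reverse-primer end) − (forward-primer start) + 1 = 167 − 148 + 1 = 20 bp.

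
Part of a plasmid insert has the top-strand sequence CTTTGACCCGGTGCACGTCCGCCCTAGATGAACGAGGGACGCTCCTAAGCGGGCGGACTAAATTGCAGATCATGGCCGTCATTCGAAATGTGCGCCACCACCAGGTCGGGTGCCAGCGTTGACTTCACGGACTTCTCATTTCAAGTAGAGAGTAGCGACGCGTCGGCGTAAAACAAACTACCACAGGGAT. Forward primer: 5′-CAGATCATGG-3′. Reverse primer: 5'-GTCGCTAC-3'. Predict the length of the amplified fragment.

Scanning the template, CAGATCATGG occurs at positions 66–75; this primer anneals to the bottom strand there with its 3' end pointing downstream.
The reverse primer's reverse complement is GTAGCGAC, which matches the template at positions 152–159.
The product runs from position 66 to position 159, so its length is 159 − 66 + 1 = 94 bp.

94 bp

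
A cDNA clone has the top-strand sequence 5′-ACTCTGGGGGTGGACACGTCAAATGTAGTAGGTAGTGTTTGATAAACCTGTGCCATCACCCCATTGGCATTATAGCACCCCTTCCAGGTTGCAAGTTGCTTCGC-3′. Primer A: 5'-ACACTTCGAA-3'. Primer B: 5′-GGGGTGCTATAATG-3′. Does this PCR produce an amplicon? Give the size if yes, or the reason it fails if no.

Primer A (ACACTTCGAA) does not match the top strand, and its reverse complement TTCGAAGTGT does not match either.
With no annealing site for primer A, no amplification occurs.

No product — primer A has no binding site in the template.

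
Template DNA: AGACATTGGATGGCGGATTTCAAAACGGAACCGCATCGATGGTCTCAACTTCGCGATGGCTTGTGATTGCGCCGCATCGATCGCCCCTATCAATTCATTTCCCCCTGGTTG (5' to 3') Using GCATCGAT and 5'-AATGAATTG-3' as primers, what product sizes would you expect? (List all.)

67 bp, 26 bp

The forward primer GCATCGAT matches the top strand at positions 33–40, 74–81.
The reverse primer's reverse complement is CAATTCATT, matching at positions 91–99.
Each forward site pairs with the reverse site to give a product ending at position 99: sizes 67, 26 bp.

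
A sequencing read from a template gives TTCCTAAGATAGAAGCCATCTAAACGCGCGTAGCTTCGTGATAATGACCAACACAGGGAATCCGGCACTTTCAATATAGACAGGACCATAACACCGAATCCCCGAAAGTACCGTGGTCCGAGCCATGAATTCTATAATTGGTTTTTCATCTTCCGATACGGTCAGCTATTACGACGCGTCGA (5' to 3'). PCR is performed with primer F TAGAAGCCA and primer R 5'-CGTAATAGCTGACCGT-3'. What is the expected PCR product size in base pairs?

164 bp

Forward primer TAGAAGCCA is found on the top strand at positions 10–18.
The reverse primer's reverse complement is ACGGTCAGCTATTACG, which matches the template at positions 158–173.
Amplicon spans positions 10–173: 164 bp.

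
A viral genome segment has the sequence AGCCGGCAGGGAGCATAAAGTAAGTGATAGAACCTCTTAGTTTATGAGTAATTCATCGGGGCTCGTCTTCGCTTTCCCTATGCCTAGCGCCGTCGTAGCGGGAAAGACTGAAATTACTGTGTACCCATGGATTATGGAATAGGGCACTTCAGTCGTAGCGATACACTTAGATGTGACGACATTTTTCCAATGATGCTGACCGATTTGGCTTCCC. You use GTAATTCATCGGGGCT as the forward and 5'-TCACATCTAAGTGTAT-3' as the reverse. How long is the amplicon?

Scanning the template, GTAATTCATCGGGGCT occurs at positions 48–63; this primer anneals to the bottom strand there with its 3' end pointing downstream.
Reverse complement of the reverse primer: ATACACTTAGATGTGA. This occurs on the top strand at positions 161–176.
The product runs from position 48 to position 176, so its length is 176 − 48 + 1 = 129 bp.

129 bp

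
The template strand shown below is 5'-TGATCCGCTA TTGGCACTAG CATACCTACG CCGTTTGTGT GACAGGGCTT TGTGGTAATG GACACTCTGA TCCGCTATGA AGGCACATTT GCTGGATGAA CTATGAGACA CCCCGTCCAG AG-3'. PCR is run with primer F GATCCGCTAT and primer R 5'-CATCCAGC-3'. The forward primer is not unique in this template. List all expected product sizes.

The forward primer GATCCGCTAT matches the top strand at positions 2–11, 69–78.
The reverse primer's reverse complement is GCTGGATG, matching at positions 91–98.
Each forward site pairs with the reverse site to give a product ending at position 98: sizes 97, 30 bp.

97 bp, 30 bp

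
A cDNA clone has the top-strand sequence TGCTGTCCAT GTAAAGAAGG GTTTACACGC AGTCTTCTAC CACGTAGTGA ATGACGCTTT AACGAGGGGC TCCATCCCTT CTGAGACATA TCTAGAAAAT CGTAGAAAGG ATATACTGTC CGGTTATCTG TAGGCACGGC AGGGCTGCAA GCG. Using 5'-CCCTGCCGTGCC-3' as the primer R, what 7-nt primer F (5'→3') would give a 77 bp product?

5'-GGCTCCA-3'

The reverse primer's reverse complement GGCACGGCAGGG matches the template at positions 133–144, so the product ends at position 144.
A 77 bp product then starts at position 144 − 77 + 1 = 68.
The forward primer is identical to the top strand there: GGCTCCA.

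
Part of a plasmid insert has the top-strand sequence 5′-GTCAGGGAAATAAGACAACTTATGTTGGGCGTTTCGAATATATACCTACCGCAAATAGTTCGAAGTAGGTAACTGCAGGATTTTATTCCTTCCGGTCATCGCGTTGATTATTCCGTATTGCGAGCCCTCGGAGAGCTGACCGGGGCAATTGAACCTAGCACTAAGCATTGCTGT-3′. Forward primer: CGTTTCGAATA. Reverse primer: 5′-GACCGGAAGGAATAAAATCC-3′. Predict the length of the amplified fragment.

Scanning the template, CGTTTCGAATA occurs at positions 30–40; this primer anneals to the bottom strand there with its 3' end pointing downstream.
Taking the reverse complement of GACCGGAAGGAATAAAATCC gives GGATTTTATTCCTTCCGGTC, found at positions 78–97 on the template; the primer anneals here to the top strand with its 3' end pointing upstream.
Amplicon spans positions 30–97: 68 bp.

68 bp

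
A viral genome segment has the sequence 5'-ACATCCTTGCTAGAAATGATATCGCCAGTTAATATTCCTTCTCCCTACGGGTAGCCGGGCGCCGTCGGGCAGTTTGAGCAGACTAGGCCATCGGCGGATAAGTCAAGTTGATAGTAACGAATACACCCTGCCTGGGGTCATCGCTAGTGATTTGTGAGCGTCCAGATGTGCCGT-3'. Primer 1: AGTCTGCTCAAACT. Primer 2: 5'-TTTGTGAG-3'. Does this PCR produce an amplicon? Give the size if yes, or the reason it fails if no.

Primer 1 (AGTCTGCTCAAACT) has reverse complement AGTTTGAGCAGACT, which matches the top strand at positions 71–84; primer 1 anneals to the top strand there with its 3' end pointing upstream toward position 71.
Primer 2 (TTTGTGAG) matches the top strand directly at positions 151–158; it anneals to the bottom strand with its 3' end pointing downstream toward position 158.
The 3' ends diverge (primer 1 extends toward position 1, primer 2 toward position 174), so the primers never converge on a shared product.

No product — the primers' 3' ends point away from each other.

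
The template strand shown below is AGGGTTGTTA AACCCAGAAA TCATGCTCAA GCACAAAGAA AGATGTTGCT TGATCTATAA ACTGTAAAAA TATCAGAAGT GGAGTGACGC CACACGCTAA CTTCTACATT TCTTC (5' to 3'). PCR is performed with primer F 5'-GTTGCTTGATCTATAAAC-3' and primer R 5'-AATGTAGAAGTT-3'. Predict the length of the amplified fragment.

Scanning the template, GTTGCTTGATCTATAAAC occurs at positions 45–62; this primer anneals to the bottom strand there with its 3' end pointing downstream.
Taking the reverse complement of AATGTAGAAGTT gives AACTTCTACATT, found at positions 99–110 on the template; the primer anneals here to the top strand with its 3' end pointing upstream.
The product runs from position 45 to position 110, so its length is 110 − 45 + 1 = 66 bp.

66 bp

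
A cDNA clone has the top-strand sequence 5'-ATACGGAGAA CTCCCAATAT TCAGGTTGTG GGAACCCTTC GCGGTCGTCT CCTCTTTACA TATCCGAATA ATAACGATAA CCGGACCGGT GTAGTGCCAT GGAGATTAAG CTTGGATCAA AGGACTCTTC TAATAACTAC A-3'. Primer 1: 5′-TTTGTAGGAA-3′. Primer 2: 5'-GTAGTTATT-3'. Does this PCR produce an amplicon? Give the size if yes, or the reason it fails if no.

No product — primer 1 has no binding site in the template.

Primer 1 (TTTGTAGGAA) does not match the top strand, and its reverse complement TTCCTACAAA does not match either.
With no annealing site for primer 1, no amplification occurs.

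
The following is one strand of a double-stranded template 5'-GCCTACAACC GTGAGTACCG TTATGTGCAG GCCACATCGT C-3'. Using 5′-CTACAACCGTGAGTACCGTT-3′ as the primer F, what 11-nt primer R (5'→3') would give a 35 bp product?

5'-ATGTGGCCTGC-3'

The forward primer binds at positions 3–22, so a 35 bp product ends at position 3 + 35 − 1 = 37.
The reverse primer anneals to the top strand over positions 27–37, i.e. to GCAGGCCACAT.
Its sequence written 5'→3' is the reverse complement: ATGTGGCCTGC.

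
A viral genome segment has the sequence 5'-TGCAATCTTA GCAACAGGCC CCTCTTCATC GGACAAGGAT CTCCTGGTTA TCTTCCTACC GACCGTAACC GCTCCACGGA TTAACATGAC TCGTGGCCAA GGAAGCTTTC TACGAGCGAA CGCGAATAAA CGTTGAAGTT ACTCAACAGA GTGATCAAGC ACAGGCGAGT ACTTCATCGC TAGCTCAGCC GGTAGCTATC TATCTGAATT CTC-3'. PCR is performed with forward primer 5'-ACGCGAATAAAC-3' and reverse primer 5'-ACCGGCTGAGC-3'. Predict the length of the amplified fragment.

74 bp

The forward primer matches the template at positions 120–131.
The reverse primer's reverse complement is GCTCAGCCGGT, which matches the template at positions 183–193.
Product length = (reverse-primer end) − (forward-primer start) + 1 = 193 − 120 + 1 = 74 bp.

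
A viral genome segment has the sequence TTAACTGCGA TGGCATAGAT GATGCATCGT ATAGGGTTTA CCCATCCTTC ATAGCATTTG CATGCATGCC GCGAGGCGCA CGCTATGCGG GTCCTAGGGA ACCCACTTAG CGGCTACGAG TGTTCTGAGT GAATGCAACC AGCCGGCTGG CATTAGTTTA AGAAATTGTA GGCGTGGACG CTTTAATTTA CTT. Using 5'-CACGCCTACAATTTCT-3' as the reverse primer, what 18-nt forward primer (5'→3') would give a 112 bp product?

The reverse primer's reverse complement AGAAATTGTAGGCGTG matches the template at positions 161–176, so the product ends at position 176.
A 112 bp product then starts at position 176 − 112 + 1 = 65.
The forward primer is identical to the top strand there: CATGCCGCGAGGCGCACG.

5'-CATGCCGCGAGGCGCACG-3'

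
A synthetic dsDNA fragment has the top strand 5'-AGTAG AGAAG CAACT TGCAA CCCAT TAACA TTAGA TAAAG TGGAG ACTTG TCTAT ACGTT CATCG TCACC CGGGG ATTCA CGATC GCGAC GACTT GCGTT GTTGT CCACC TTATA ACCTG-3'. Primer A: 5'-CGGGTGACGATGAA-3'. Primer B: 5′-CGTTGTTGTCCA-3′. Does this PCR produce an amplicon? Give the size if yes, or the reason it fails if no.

No product — the primers' 3' ends point away from each other.

Primer A (CGGGTGACGATGAA) has reverse complement TTCATCGTCACCCG, which matches the top strand at positions 59–72; primer A anneals to the top strand there with its 3' end pointing upstream toward position 59.
Primer B (CGTTGTTGTCCA) matches the top strand directly at positions 97–108; it anneals to the bottom strand with its 3' end pointing downstream toward position 108.
The 3' ends diverge (primer A extends toward position 1, primer B toward position 120), so the primers never converge on a shared product.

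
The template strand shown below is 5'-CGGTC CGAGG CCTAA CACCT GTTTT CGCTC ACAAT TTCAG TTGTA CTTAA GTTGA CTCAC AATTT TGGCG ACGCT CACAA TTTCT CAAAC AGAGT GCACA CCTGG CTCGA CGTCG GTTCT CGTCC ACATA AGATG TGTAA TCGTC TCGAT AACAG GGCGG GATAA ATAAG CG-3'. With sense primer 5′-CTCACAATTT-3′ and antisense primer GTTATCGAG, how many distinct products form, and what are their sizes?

Three products: 126 bp, 98 bp, 80 bp

The forward primer CTCACAATTT matches the top strand at positions 28–37, 56–65, 74–83.
The reverse primer's reverse complement is CTCGATAAC, matching at positions 145–153.
Each forward site pairs with the reverse site to give a product ending at position 153: sizes 126, 98, 80 bp.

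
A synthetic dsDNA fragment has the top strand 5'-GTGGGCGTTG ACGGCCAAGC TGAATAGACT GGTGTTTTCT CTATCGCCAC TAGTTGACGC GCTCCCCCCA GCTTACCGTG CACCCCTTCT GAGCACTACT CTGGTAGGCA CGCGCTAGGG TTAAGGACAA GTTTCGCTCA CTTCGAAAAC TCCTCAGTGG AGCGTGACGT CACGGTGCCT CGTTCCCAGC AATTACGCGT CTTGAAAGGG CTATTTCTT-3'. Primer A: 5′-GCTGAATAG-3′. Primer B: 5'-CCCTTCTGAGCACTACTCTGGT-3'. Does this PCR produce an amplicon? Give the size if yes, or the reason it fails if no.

No product — both primers anneal to the same strand and extend in the same direction.

Primer A (GCTGAATAG) matches the top strand at positions 19–27 (3' end points downstream).
Primer B (CCCTTCTGAGCACTACTCTGGT) also matches the top strand directly, at positions 84–105 — its reverse complement ACCAGAGTAGTGCTCAGAAGGG is not present.
Both primers anneal to the bottom strand with 3' ends pointing the same way, so neither can prime synthesis back toward the other.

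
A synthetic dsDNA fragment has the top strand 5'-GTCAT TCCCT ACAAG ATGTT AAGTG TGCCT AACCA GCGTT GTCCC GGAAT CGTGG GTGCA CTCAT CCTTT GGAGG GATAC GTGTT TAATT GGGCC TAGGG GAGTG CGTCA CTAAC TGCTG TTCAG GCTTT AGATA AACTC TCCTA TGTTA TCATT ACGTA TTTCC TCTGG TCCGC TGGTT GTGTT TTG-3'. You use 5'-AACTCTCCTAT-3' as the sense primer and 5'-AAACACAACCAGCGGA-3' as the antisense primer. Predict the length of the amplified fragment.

Scanning the template, AACTCTCCTAT occurs at positions 136–146; this primer anneals to the bottom strand there with its 3' end pointing downstream.
The reverse primer's reverse complement is TCCGCTGGTTGTGTTT, which matches the template at positions 171–186.
The product runs from position 136 to position 186, so its length is 186 − 136 + 1 = 51 bp.

51 bp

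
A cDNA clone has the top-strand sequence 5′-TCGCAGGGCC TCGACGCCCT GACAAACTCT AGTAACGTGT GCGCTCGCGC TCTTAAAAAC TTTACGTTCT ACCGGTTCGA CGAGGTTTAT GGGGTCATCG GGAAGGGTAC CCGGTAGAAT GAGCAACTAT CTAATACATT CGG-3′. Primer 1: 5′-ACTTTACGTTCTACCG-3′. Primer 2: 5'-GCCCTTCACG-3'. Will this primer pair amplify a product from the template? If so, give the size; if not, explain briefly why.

No product — primer 2 has no binding site in the template.

Primer 2 (GCCCTTCACG) does not match the top strand, and its reverse complement CGTGAAGGGC does not match either.
With no annealing site for primer 2, no amplification occurs.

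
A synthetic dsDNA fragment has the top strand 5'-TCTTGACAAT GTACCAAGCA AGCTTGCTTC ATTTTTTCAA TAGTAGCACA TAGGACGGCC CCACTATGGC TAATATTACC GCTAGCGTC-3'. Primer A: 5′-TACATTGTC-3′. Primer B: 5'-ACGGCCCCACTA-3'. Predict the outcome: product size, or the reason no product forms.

Primer A (TACATTGTC) has reverse complement GACAATGTA, which matches the top strand at positions 5–13; primer A anneals to the top strand there with its 3' end pointing upstream toward position 5.
Primer B (ACGGCCCCACTA) matches the top strand directly at positions 55–66; it anneals to the bottom strand with its 3' end pointing downstream toward position 66.
The 3' ends diverge (primer A extends toward position 1, primer B toward position 89), so the primers never converge on a shared product.

No product — the primers' 3' ends point away from each other.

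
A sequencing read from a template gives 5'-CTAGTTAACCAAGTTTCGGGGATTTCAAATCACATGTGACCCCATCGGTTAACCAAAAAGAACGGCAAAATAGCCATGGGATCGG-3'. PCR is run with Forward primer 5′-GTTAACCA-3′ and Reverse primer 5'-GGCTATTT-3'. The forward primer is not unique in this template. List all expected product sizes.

The forward primer GTTAACCA matches the top strand at positions 4–11, 48–55.
The reverse primer's reverse complement is AAATAGCC, matching at positions 68–75.
Each forward site pairs with the reverse site to give a product ending at position 75: sizes 72, 28 bp.

72 bp, 28 bp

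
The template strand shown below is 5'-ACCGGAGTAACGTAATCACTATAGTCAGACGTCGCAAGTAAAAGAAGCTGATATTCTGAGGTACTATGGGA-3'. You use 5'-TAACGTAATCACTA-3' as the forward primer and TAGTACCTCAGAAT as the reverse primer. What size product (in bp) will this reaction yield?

Forward primer TAACGTAATCACTA is found on the top strand at positions 8–21.
The reverse primer's reverse complement is ATTCTGAGGTACTA, which matches the template at positions 53–66.
Product length = (reverse-primer end) − (forward-primer start) + 1 = 66 − 8 + 1 = 59 bp.

59 bp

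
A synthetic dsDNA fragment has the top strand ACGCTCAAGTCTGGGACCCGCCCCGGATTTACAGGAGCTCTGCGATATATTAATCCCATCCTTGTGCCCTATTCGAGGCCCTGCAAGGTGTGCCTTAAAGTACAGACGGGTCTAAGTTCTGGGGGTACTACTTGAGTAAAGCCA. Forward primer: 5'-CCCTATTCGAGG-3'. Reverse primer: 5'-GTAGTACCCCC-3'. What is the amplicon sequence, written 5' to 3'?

5'-CCCTATTCGAGGCCCTGCAAGGTGTGCCTTAAAGTACAGACGGGTCTAAGTTCTGGGGGTACTAC-3'

The forward primer matches the template at positions 67–78.
Taking the reverse complement of GTAGTACCCCC gives GGGGGTACTAC, found at positions 121–131 on the template; the primer anneals here to the top strand with its 3' end pointing upstream.
The product is the template from position 67 through 131 (65 bp).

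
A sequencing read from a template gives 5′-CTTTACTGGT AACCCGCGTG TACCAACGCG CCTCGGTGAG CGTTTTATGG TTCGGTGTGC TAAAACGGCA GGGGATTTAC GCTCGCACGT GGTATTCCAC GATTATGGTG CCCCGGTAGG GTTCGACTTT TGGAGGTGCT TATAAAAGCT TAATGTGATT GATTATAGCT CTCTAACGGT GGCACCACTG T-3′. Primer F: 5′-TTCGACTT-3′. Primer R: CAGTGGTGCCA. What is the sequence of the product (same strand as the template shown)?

The forward primer matches the template at positions 122–129.
Reverse complement of the reverse primer: TGGCACCACTG. This occurs on the top strand at positions 180–190.
The product is the template from position 122 through 190 (69 bp).

5'-TTCGACTTTTGGAGGTGCTTATAAAAGCTTAATGTGATTGATTATAGCTCTCTAACGGTGGCACCACTG-3'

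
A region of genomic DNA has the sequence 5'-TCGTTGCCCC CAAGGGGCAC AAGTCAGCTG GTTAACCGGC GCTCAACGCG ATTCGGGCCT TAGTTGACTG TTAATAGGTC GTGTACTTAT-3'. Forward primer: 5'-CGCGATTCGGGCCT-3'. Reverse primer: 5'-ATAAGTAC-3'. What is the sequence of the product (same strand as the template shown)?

The forward primer matches the template at positions 47–60.
The reverse primer's reverse complement is GTACTTAT, which matches the template at positions 83–90.
The product is the template from position 47 through 90 (44 bp).

5'-CGCGATTCGGGCCTTAGTTGACTGTTAATAGGTCGTGTACTTAT-3'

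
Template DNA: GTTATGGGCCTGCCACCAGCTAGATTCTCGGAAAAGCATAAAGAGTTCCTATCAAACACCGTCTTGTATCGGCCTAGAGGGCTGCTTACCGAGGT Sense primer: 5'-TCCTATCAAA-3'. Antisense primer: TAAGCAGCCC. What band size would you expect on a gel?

42 bp

Scanning the template, TCCTATCAAA occurs at positions 47–56; this primer anneals to the bottom strand there with its 3' end pointing downstream.
The reverse primer's reverse complement is GGGCTGCTTA, which matches the template at positions 79–88.
Product length = (reverse-primer end) − (forward-primer start) + 1 = 88 − 47 + 1 = 42 bp.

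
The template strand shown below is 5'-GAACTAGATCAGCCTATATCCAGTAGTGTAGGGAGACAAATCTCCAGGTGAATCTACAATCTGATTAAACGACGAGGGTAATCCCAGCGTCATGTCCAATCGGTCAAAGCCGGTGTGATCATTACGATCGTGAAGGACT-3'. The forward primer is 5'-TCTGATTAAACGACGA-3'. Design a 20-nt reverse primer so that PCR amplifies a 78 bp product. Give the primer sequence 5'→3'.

5'-TCCTTCACGATCGTAATGAT-3'

The forward primer binds at positions 60–75, so a 78 bp product ends at position 60 + 78 − 1 = 137.
The reverse primer anneals to the top strand over positions 118–137, i.e. to ATCATTACGATCGTGAAGGA.
Its sequence written 5'→3' is the reverse complement: TCCTTCACGATCGTAATGAT.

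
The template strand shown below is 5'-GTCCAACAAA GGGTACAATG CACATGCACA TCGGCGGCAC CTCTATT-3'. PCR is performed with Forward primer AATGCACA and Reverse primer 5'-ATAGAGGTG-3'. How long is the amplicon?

Forward primer AATGCACA is found on the top strand at positions 17–24.
Taking the reverse complement of ATAGAGGTG gives CACCTCTAT, found at positions 38–46 on the template; the primer anneals here to the top strand with its 3' end pointing upstream.
Amplicon spans positions 17–46: 30 bp.

30 bp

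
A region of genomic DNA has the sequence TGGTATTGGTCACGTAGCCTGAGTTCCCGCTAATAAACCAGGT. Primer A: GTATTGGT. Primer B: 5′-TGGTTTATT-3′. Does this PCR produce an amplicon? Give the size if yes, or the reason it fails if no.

Yes — a 38 bp product.

Primer A (GTATTGGT) matches the top strand at positions 3–10; it acts as a forward primer.
Primer B's reverse complement is AATAAACCA, matching the top strand at positions 32–40; it acts as a reverse primer.
The 3' ends face each other across positions 3–40, giving a 38 bp product.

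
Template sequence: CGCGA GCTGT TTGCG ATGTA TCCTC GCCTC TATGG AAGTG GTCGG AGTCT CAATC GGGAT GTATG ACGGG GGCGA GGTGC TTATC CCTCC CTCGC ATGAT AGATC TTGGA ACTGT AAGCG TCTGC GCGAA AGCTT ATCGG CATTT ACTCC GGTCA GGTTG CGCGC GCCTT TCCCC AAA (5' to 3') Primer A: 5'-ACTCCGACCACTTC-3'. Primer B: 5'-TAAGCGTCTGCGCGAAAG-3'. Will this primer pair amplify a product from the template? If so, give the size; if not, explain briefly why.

No product — the primers' 3' ends point away from each other.

Primer A (ACTCCGACCACTTC) has reverse complement GAAGTGGTCGGAGT, which matches the top strand at positions 35–48; primer A anneals to the top strand there with its 3' end pointing upstream toward position 35.
Primer B (TAAGCGTCTGCGCGAAAG) matches the top strand directly at positions 115–132; it anneals to the bottom strand with its 3' end pointing downstream toward position 132.
The 3' ends diverge (primer A extends toward position 1, primer B toward position 178), so the primers never converge on a shared product.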